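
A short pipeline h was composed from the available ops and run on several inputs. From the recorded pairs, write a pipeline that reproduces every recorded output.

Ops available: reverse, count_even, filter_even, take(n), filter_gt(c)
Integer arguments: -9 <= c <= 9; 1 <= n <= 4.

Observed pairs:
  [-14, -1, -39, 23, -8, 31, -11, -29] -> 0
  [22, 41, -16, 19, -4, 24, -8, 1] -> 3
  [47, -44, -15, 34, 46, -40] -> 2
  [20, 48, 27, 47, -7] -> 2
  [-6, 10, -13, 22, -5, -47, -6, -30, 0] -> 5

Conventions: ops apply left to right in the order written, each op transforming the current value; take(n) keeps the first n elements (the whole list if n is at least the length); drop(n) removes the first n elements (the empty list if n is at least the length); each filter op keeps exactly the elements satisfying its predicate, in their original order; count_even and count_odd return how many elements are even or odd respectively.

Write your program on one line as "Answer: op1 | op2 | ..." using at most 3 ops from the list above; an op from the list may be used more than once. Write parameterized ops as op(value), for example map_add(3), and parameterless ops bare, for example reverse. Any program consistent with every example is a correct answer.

filter_gt(-8) | reverse | count_even

Check, running the answer program on each example:
  [-14, -1, -39, 23, -8, 31, -11, -29] -> [-1, 23, 31] -> [31, 23, -1] -> 0
  [22, 41, -16, 19, -4, 24, -8, 1] -> [22, 41, 19, -4, 24, 1] -> [1, 24, -4, 19, 41, 22] -> 3
  [47, -44, -15, 34, 46, -40] -> [47, 34, 46] -> [46, 34, 47] -> 2
  [20, 48, 27, 47, -7] -> [20, 48, 27, 47, -7] -> [-7, 47, 27, 48, 20] -> 2
  [-6, 10, -13, 22, -5, -47, -6, -30, 0] -> [-6, 10, 22, -5, -6, 0] -> [0, -6, -5, 22, 10, -6] -> 5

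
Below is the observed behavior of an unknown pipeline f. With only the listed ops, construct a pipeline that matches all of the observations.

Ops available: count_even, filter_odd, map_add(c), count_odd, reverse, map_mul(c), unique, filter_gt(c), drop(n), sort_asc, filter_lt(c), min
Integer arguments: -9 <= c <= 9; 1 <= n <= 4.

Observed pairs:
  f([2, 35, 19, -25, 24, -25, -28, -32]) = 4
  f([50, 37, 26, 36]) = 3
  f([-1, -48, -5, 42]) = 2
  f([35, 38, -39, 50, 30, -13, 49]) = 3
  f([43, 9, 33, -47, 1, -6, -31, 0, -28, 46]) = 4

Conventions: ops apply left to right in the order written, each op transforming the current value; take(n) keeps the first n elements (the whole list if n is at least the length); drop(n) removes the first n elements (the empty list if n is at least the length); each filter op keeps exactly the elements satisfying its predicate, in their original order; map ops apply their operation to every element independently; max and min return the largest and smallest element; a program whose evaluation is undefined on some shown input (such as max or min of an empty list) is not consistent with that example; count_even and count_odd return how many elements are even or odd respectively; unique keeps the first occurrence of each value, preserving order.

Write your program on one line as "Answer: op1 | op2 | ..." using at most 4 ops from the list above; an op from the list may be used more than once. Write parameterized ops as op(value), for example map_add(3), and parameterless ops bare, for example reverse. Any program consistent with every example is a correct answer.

map_add(9) | unique | count_odd

Check, running the answer program on each example:
  [2, 35, 19, -25, 24, -25, -28, -32] -> [11, 44, 28, -16, 33, -16, -19, -23] -> [11, 44, 28, -16, 33, -19, -23] -> 4
  [50, 37, 26, 36] -> [59, 46, 35, 45] -> [59, 46, 35, 45] -> 3
  [-1, -48, -5, 42] -> [8, -39, 4, 51] -> [8, -39, 4, 51] -> 2
  [35, 38, -39, 50, 30, -13, 49] -> [44, 47, -30, 59, 39, -4, 58] -> [44, 47, -30, 59, 39, -4, 58] -> 3
  [43, 9, 33, -47, 1, -6, -31, 0, -28, 46] -> [52, 18, 42, -38, 10, 3, -22, 9, -19, 55] -> [52, 18, 42, -38, 10, 3, -22, 9, -19, 55] -> 4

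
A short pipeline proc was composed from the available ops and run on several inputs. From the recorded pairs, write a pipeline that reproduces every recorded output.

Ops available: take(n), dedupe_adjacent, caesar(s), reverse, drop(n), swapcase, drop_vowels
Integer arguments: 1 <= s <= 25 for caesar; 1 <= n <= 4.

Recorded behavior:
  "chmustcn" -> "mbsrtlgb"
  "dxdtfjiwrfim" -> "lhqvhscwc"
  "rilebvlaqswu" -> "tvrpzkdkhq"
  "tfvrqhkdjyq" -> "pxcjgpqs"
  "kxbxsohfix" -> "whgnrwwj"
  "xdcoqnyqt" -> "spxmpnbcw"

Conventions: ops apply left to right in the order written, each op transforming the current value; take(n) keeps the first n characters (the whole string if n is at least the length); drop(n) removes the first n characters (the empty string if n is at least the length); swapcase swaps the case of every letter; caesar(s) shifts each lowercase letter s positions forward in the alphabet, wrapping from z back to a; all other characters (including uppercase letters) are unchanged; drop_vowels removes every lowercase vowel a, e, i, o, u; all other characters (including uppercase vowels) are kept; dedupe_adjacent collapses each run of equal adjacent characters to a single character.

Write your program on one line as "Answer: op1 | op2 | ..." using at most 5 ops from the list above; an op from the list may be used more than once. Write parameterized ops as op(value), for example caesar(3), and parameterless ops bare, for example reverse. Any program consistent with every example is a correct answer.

caesar(11) | caesar(14) | reverse | drop_vowels

Check, running the answer program on each example:
  "chmustcn" -> "nsxfdeny" -> "bgltrsbm" -> "mbsrtlgb" -> "mbsrtlgb"
  "dxdtfjiwrfim" -> "oioequthcqtx" -> "cwcseihvqehl" -> "lheqvhiescwc" -> "lhqvhscwc"
  "rilebvlaqswu" -> "ctwpmgwlbdhf" -> "qhkdaukzprvt" -> "tvrpzkuadkhq" -> "tvrpzkdkhq"
  "tfvrqhkdjyq" -> "eqgcbsvoujb" -> "seuqpgjcixp" -> "pxicjgpques" -> "pxcjgpqs"
  "kxbxsohfix" -> "vimidzsqti" -> "jwawrngehw" -> "whegnrwawj" -> "whgnrwwj"
  "xdcoqnyqt" -> "ionzbyjbe" -> "wcbnpmxps" -> "spxmpnbcw" -> "spxmpnbcw"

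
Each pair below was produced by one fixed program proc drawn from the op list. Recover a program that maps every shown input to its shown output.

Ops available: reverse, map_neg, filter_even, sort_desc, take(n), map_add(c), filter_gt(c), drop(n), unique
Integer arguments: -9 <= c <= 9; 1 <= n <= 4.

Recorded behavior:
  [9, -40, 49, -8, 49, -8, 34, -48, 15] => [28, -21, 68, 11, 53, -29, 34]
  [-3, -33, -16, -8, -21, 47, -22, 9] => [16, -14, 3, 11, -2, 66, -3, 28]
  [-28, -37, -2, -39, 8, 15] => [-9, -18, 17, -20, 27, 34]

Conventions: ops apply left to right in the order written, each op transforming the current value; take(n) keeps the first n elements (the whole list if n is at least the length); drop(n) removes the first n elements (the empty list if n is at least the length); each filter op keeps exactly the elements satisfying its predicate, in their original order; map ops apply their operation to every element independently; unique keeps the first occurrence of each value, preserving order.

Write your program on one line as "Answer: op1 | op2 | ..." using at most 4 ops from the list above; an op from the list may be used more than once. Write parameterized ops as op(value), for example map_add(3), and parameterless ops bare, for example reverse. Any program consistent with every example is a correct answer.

map_add(3) | map_add(9) | unique | map_add(7)

Check, running the answer program on each example:
  [9, -40, 49, -8, 49, -8, 34, -48, 15] -> [12, -37, 52, -5, 52, -5, 37, -45, 18] -> [21, -28, 61, 4, 61, 4, 46, -36, 27] -> [21, -28, 61, 4, 46, -36, 27] -> [28, -21, 68, 11, 53, -29, 34]
  [-3, -33, -16, -8, -21, 47, -22, 9] -> [0, -30, -13, -5, -18, 50, -19, 12] -> [9, -21, -4, 4, -9, 59, -10, 21] -> [9, -21, -4, 4, -9, 59, -10, 21] -> [16, -14, 3, 11, -2, 66, -3, 28]
  [-28, -37, -2, -39, 8, 15] -> [-25, -34, 1, -36, 11, 18] -> [-16, -25, 10, -27, 20, 27] -> [-16, -25, 10, -27, 20, 27] -> [-9, -18, 17, -20, 27, 34]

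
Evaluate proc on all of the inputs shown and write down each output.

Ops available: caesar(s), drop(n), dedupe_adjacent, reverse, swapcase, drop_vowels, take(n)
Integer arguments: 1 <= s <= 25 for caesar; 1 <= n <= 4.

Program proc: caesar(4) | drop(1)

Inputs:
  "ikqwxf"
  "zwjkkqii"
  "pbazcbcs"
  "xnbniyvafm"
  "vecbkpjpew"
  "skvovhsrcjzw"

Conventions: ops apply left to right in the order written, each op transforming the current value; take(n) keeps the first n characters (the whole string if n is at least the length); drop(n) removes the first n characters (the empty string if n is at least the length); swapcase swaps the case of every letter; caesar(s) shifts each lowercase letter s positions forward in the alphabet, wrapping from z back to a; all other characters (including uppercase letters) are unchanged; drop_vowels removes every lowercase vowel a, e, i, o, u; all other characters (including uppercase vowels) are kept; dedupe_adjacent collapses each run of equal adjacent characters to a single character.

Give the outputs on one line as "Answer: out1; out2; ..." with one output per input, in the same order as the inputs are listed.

"ouabj"; "anooumm"; "fedgfgw"; "rfrmczejq"; "igfotntia"; "ozszlwvgnda"

Execution, op by op:
  "ikqwxf" -> "mouabj" -> "ouabj"
  "zwjkkqii" -> "danooumm" -> "anooumm"
  "pbazcbcs" -> "tfedgfgw" -> "fedgfgw"
  "xnbniyvafm" -> "brfrmczejq" -> "rfrmczejq"
  "vecbkpjpew" -> "zigfotntia" -> "igfotntia"
  "skvovhsrcjzw" -> "wozszlwvgnda" -> "ozszlwvgnda"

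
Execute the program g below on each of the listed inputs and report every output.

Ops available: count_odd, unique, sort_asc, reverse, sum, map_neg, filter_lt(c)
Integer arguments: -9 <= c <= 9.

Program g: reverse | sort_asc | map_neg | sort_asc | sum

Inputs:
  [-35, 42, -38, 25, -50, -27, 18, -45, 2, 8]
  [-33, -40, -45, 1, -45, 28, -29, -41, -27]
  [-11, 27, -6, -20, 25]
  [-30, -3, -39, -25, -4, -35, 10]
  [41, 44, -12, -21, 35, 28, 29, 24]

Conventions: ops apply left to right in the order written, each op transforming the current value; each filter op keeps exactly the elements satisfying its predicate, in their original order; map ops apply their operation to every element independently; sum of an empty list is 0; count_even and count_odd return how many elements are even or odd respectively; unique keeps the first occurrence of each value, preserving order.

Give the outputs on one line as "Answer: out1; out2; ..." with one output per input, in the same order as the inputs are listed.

Execution, op by op:
  [-35, 42, -38, 25, -50, -27, 18, -45, 2, 8] -> [8, 2, -45, 18, -27, -50, 25, -38, 42, -35] -> [-50, -45, -38, -35, -27, 2, 8, 18, 25, 42] -> [50, 45, 38, 35, 27, -2, -8, -18, -25, -42] -> [-42, -25, -18, -8, -2, 27, 35, 38, 45, 50] -> 100
  [-33, -40, -45, 1, -45, 28, -29, -41, -27] -> [-27, -41, -29, 28, -45, 1, -45, -40, -33] -> [-45, -45, -41, -40, -33, -29, -27, 1, 28] -> [45, 45, 41, 40, 33, 29, 27, -1, -28] -> [-28, -1, 27, 29, 33, 40, 41, 45, 45] -> 231
  [-11, 27, -6, -20, 25] -> [25, -20, -6, 27, -11] -> [-20, -11, -6, 25, 27] -> [20, 11, 6, -25, -27] -> [-27, -25, 6, 11, 20] -> -15
  [-30, -3, -39, -25, -4, -35, 10] -> [10, -35, -4, -25, -39, -3, -30] -> [-39, -35, -30, -25, -4, -3, 10] -> [39, 35, 30, 25, 4, 3, -10] -> [-10, 3, 4, 25, 30, 35, 39] -> 126
  [41, 44, -12, -21, 35, 28, 29, 24] -> [24, 29, 28, 35, -21, -12, 44, 41] -> [-21, -12, 24, 28, 29, 35, 41, 44] -> [21, 12, -24, -28, -29, -35, -41, -44] -> [-44, -41, -35, -29, -28, -24, 12, 21] -> -168

100; 231; -15; 126; -168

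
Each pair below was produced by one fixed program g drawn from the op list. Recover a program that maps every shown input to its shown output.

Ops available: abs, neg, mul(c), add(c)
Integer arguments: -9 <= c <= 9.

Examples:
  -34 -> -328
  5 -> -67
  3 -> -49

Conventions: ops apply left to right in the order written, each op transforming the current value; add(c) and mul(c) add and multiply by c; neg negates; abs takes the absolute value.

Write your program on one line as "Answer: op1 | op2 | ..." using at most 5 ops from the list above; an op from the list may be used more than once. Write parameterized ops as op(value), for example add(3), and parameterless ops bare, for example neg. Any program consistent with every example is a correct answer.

abs | add(3) | mul(-9) | add(5)

Check, running the answer program on each example:
  -34 -> 34 -> 37 -> -333 -> -328
  5 -> 5 -> 8 -> -72 -> -67
  3 -> 3 -> 6 -> -54 -> -49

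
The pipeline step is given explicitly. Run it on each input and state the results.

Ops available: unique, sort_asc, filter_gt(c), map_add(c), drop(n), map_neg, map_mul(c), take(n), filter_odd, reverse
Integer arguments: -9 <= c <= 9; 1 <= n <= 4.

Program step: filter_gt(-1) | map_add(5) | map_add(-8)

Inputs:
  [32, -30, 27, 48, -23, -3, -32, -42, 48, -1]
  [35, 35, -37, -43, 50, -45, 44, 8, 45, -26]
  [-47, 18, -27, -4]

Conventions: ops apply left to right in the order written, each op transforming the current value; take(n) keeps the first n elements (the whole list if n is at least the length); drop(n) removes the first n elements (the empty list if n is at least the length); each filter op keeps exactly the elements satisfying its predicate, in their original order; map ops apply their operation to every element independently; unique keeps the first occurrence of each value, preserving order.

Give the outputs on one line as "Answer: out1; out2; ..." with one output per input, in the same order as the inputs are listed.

[29, 24, 45, 45]; [32, 32, 47, 41, 5, 42]; [15]

Execution, op by op:
  [32, -30, 27, 48, -23, -3, -32, -42, 48, -1] -> [32, 27, 48, 48] -> [37, 32, 53, 53] -> [29, 24, 45, 45]
  [35, 35, -37, -43, 50, -45, 44, 8, 45, -26] -> [35, 35, 50, 44, 8, 45] -> [40, 40, 55, 49, 13, 50] -> [32, 32, 47, 41, 5, 42]
  [-47, 18, -27, -4] -> [18] -> [23] -> [15]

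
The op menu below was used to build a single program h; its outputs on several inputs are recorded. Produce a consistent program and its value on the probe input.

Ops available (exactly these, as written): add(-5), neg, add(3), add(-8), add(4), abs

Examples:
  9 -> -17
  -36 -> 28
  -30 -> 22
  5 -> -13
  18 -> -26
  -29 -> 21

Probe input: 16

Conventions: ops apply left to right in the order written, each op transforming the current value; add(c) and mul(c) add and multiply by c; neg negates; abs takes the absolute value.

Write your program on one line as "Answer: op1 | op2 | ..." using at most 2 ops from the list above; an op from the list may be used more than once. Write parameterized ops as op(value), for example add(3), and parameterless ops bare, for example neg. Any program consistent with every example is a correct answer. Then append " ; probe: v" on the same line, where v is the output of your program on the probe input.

neg | add(-8) ; probe: -24

Check, running the answer program on each example:
  9 -> -9 -> -17
  -36 -> 36 -> 28
  -30 -> 30 -> 22
  5 -> -5 -> -13
  18 -> -18 -> -26
  -29 -> 29 -> 21
  probe: 16 -> -16 -> -24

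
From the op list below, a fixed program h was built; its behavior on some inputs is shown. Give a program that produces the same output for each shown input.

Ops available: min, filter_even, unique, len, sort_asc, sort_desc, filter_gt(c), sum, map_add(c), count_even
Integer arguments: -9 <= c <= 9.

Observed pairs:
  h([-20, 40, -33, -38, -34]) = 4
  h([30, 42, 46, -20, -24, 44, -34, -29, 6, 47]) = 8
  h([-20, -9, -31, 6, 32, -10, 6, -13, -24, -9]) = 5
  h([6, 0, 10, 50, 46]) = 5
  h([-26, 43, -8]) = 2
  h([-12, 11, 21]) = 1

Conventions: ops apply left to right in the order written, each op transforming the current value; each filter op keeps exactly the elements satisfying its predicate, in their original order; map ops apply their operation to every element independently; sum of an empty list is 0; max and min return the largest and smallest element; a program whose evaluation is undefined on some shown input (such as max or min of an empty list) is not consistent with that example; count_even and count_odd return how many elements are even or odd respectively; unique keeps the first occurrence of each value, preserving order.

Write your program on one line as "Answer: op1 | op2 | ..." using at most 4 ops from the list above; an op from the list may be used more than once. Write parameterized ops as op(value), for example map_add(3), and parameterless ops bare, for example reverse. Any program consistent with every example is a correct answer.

unique | filter_even | sort_desc | count_even

Check, running the answer program on each example:
  [-20, 40, -33, -38, -34] -> [-20, 40, -33, -38, -34] -> [-20, 40, -38, -34] -> [40, -20, -34, -38] -> 4
  [30, 42, 46, -20, -24, 44, -34, -29, 6, 47] -> [30, 42, 46, -20, -24, 44, -34, -29, 6, 47] -> [30, 42, 46, -20, -24, 44, -34, 6] -> [46, 44, 42, 30, 6, -20, -24, -34] -> 8
  [-20, -9, -31, 6, 32, -10, 6, -13, -24, -9] -> [-20, -9, -31, 6, 32, -10, -13, -24] -> [-20, 6, 32, -10, -24] -> [32, 6, -10, -20, -24] -> 5
  [6, 0, 10, 50, 46] -> [6, 0, 10, 50, 46] -> [6, 0, 10, 50, 46] -> [50, 46, 10, 6, 0] -> 5
  [-26, 43, -8] -> [-26, 43, -8] -> [-26, -8] -> [-8, -26] -> 2
  [-12, 11, 21] -> [-12, 11, 21] -> [-12] -> [-12] -> 1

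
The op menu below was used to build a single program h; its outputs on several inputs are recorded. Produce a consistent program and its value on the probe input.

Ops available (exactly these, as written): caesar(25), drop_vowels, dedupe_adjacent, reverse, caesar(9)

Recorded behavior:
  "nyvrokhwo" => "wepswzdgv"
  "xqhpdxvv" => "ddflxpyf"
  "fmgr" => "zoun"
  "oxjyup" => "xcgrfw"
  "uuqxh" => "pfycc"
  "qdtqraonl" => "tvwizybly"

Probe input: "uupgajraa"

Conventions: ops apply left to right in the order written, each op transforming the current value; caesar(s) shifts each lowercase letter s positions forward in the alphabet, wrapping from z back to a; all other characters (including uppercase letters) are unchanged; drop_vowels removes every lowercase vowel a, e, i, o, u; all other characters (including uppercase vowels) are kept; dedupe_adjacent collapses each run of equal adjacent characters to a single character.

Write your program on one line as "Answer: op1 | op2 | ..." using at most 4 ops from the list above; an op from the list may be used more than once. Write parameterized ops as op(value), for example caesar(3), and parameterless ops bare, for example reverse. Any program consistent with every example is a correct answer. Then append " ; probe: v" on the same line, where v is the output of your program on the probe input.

reverse | caesar(25) | caesar(9) ; probe: "iizrioxcc"

Check, running the answer program on each example:
  "nyvrokhwo" -> "owhkorvyn" -> "nvgjnquxm" -> "wepswzdgv"
  "xqhpdxvv" -> "vvxdphqx" -> "uuwcogpw" -> "ddflxpyf"
  "fmgr" -> "rgmf" -> "qfle" -> "zoun"
  "oxjyup" -> "puyjxo" -> "otxiwn" -> "xcgrfw"
  "uuqxh" -> "hxquu" -> "gwptt" -> "pfycc"
  "qdtqraonl" -> "lnoarqtdq" -> "kmnzqpscp" -> "tvwizybly"
  probe: "uupgajraa" -> "aarjagpuu" -> "zzqizfott" -> "iizrioxcc"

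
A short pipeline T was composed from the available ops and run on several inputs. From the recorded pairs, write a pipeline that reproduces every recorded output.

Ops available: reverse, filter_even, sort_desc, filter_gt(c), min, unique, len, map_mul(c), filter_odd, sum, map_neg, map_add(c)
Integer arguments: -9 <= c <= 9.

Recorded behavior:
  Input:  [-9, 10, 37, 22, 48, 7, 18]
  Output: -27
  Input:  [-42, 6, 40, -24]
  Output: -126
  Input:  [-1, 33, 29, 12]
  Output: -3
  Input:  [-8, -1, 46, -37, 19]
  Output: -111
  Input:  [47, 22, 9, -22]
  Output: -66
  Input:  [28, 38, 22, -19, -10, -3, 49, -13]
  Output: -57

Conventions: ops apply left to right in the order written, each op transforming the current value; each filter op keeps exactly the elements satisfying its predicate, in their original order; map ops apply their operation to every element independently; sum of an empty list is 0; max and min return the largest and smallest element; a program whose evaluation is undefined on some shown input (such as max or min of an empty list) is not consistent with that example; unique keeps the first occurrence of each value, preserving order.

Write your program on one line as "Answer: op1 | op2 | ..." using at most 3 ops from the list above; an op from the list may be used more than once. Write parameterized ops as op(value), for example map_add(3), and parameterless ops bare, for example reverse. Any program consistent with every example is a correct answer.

map_mul(3) | min

Check, running the answer program on each example:
  [-9, 10, 37, 22, 48, 7, 18] -> [-27, 30, 111, 66, 144, 21, 54] -> -27
  [-42, 6, 40, -24] -> [-126, 18, 120, -72] -> -126
  [-1, 33, 29, 12] -> [-3, 99, 87, 36] -> -3
  [-8, -1, 46, -37, 19] -> [-24, -3, 138, -111, 57] -> -111
  [47, 22, 9, -22] -> [141, 66, 27, -66] -> -66
  [28, 38, 22, -19, -10, -3, 49, -13] -> [84, 114, 66, -57, -30, -9, 147, -39] -> -57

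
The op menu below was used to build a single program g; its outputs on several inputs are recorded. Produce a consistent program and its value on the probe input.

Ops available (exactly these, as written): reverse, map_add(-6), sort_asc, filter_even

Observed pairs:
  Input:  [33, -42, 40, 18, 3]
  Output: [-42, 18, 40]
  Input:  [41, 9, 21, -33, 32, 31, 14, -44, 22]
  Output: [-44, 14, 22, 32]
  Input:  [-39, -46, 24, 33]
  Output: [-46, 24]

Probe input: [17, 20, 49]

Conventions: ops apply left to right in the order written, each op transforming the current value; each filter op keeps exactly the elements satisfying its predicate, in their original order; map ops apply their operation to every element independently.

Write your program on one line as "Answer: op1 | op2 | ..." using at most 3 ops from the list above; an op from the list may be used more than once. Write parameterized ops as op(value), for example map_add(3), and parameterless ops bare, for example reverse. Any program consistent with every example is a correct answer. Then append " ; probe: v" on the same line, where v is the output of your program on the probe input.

sort_asc | filter_even ; probe: [20]

Check, running the answer program on each example:
  [33, -42, 40, 18, 3] -> [-42, 3, 18, 33, 40] -> [-42, 18, 40]
  [41, 9, 21, -33, 32, 31, 14, -44, 22] -> [-44, -33, 9, 14, 21, 22, 31, 32, 41] -> [-44, 14, 22, 32]
  [-39, -46, 24, 33] -> [-46, -39, 24, 33] -> [-46, 24]
  probe: [17, 20, 49] -> [17, 20, 49] -> [20]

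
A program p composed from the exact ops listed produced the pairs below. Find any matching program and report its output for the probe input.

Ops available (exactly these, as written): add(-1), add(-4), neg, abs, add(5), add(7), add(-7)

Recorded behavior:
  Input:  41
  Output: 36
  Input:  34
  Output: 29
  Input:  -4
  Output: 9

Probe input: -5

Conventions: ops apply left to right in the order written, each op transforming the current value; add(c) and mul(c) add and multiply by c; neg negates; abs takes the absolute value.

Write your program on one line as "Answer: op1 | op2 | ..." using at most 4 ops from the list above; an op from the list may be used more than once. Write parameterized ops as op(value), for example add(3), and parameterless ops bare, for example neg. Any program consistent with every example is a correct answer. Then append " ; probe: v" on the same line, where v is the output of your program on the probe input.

neg | add(5) | abs ; probe: 10

Check, running the answer program on each example:
  41 -> -41 -> -36 -> 36
  34 -> -34 -> -29 -> 29
  -4 -> 4 -> 9 -> 9
  probe: -5 -> 5 -> 10 -> 10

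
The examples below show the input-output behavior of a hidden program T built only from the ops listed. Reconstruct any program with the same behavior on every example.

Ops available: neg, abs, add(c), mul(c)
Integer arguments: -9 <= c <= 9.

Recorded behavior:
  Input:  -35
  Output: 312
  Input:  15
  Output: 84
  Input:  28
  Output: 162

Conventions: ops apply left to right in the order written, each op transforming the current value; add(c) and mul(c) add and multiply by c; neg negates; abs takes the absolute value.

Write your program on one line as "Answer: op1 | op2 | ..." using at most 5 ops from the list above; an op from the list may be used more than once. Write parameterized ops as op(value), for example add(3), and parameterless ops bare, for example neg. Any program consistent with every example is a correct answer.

neg | add(9) | abs | add(8) | mul(6)

Check, running the answer program on each example:
  -35 -> 35 -> 44 -> 44 -> 52 -> 312
  15 -> -15 -> -6 -> 6 -> 14 -> 84
  28 -> -28 -> -19 -> 19 -> 27 -> 162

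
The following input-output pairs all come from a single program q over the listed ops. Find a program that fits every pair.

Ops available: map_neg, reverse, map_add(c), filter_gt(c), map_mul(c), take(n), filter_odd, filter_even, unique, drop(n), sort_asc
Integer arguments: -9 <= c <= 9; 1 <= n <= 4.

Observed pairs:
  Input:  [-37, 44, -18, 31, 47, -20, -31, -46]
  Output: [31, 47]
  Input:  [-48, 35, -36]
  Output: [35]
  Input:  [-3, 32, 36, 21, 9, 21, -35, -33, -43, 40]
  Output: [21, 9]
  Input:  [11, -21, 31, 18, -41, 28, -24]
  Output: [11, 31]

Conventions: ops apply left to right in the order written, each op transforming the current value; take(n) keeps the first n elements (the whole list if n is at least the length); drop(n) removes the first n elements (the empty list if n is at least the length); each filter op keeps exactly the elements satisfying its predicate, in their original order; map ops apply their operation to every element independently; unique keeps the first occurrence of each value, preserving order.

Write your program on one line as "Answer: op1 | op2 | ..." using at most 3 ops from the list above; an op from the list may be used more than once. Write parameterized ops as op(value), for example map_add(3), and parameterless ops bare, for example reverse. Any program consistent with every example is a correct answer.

filter_odd | unique | filter_gt(7)

Check, running the answer program on each example:
  [-37, 44, -18, 31, 47, -20, -31, -46] -> [-37, 31, 47, -31] -> [-37, 31, 47, -31] -> [31, 47]
  [-48, 35, -36] -> [35] -> [35] -> [35]
  [-3, 32, 36, 21, 9, 21, -35, -33, -43, 40] -> [-3, 21, 9, 21, -35, -33, -43] -> [-3, 21, 9, -35, -33, -43] -> [21, 9]
  [11, -21, 31, 18, -41, 28, -24] -> [11, -21, 31, -41] -> [11, -21, 31, -41] -> [11, 31]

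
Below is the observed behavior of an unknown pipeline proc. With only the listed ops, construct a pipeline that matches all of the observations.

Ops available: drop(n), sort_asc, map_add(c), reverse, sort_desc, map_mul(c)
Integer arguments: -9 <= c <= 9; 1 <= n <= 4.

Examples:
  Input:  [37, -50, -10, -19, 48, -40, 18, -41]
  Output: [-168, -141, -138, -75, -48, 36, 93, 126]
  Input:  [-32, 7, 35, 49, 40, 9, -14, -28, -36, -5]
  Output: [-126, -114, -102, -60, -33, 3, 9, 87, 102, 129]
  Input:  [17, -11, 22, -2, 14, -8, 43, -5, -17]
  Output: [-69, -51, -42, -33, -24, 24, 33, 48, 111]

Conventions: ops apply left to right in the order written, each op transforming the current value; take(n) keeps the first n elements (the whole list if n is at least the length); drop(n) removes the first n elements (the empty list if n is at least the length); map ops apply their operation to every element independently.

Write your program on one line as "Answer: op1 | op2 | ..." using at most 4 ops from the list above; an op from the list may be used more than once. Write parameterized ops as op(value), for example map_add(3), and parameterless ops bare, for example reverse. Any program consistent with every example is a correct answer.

sort_asc | map_add(-6) | map_mul(3)

Check, running the answer program on each example:
  [37, -50, -10, -19, 48, -40, 18, -41] -> [-50, -41, -40, -19, -10, 18, 37, 48] -> [-56, -47, -46, -25, -16, 12, 31, 42] -> [-168, -141, -138, -75, -48, 36, 93, 126]
  [-32, 7, 35, 49, 40, 9, -14, -28, -36, -5] -> [-36, -32, -28, -14, -5, 7, 9, 35, 40, 49] -> [-42, -38, -34, -20, -11, 1, 3, 29, 34, 43] -> [-126, -114, -102, -60, -33, 3, 9, 87, 102, 129]
  [17, -11, 22, -2, 14, -8, 43, -5, -17] -> [-17, -11, -8, -5, -2, 14, 17, 22, 43] -> [-23, -17, -14, -11, -8, 8, 11, 16, 37] -> [-69, -51, -42, -33, -24, 24, 33, 48, 111]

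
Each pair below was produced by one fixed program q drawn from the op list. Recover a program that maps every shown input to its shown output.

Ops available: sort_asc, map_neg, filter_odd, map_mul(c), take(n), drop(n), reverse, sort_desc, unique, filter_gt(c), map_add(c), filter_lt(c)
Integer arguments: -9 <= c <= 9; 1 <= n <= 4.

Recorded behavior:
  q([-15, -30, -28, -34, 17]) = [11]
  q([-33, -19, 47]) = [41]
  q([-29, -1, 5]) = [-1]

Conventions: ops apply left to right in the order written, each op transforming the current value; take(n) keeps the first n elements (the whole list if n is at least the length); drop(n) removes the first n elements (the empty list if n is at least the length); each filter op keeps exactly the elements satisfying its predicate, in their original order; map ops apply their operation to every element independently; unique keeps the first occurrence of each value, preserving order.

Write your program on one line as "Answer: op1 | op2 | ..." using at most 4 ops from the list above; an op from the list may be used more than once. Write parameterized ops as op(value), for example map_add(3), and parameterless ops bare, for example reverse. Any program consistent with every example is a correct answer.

sort_desc | map_add(-6) | take(1)

Check, running the answer program on each example:
  [-15, -30, -28, -34, 17] -> [17, -15, -28, -30, -34] -> [11, -21, -34, -36, -40] -> [11]
  [-33, -19, 47] -> [47, -19, -33] -> [41, -25, -39] -> [41]
  [-29, -1, 5] -> [5, -1, -29] -> [-1, -7, -35] -> [-1]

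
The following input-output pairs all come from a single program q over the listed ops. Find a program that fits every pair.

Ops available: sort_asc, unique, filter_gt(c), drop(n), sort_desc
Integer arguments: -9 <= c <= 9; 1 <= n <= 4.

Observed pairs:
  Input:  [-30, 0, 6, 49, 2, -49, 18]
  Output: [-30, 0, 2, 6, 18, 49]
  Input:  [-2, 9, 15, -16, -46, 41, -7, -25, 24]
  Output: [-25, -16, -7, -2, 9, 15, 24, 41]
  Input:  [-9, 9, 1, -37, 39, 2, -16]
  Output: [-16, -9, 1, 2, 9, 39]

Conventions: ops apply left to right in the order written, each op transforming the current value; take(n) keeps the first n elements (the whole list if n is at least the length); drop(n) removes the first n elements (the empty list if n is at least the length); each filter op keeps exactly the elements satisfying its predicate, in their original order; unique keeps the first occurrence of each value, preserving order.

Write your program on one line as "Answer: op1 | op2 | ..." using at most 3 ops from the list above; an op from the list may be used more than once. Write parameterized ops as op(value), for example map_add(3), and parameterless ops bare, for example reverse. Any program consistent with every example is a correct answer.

sort_asc | drop(1)

Check, running the answer program on each example:
  [-30, 0, 6, 49, 2, -49, 18] -> [-49, -30, 0, 2, 6, 18, 49] -> [-30, 0, 2, 6, 18, 49]
  [-2, 9, 15, -16, -46, 41, -7, -25, 24] -> [-46, -25, -16, -7, -2, 9, 15, 24, 41] -> [-25, -16, -7, -2, 9, 15, 24, 41]
  [-9, 9, 1, -37, 39, 2, -16] -> [-37, -16, -9, 1, 2, 9, 39] -> [-16, -9, 1, 2, 9, 39]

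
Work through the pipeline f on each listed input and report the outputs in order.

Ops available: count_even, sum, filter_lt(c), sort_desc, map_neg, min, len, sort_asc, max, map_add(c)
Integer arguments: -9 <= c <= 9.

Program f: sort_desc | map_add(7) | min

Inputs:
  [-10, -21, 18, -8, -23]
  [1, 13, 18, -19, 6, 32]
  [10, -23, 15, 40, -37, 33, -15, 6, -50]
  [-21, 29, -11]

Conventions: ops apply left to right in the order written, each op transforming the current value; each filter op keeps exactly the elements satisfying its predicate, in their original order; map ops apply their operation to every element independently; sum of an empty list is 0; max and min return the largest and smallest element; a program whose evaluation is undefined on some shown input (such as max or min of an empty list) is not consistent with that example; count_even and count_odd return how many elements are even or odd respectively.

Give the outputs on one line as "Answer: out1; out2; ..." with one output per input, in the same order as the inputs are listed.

-16; -12; -43; -14

Execution, op by op:
  [-10, -21, 18, -8, -23] -> [18, -8, -10, -21, -23] -> [25, -1, -3, -14, -16] -> -16
  [1, 13, 18, -19, 6, 32] -> [32, 18, 13, 6, 1, -19] -> [39, 25, 20, 13, 8, -12] -> -12
  [10, -23, 15, 40, -37, 33, -15, 6, -50] -> [40, 33, 15, 10, 6, -15, -23, -37, -50] -> [47, 40, 22, 17, 13, -8, -16, -30, -43] -> -43
  [-21, 29, -11] -> [29, -11, -21] -> [36, -4, -14] -> -14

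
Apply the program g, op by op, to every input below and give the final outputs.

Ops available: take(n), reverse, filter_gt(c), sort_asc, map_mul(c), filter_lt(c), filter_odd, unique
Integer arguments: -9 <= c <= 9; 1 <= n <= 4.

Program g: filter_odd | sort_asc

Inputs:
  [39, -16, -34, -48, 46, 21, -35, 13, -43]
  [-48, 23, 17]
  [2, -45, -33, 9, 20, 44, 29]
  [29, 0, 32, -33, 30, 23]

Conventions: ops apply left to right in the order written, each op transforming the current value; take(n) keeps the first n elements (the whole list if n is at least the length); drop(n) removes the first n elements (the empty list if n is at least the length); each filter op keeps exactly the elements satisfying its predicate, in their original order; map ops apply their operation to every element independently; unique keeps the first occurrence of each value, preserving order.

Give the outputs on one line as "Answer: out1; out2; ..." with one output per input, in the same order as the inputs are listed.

[-43, -35, 13, 21, 39]; [17, 23]; [-45, -33, 9, 29]; [-33, 23, 29]

Execution, op by op:
  [39, -16, -34, -48, 46, 21, -35, 13, -43] -> [39, 21, -35, 13, -43] -> [-43, -35, 13, 21, 39]
  [-48, 23, 17] -> [23, 17] -> [17, 23]
  [2, -45, -33, 9, 20, 44, 29] -> [-45, -33, 9, 29] -> [-45, -33, 9, 29]
  [29, 0, 32, -33, 30, 23] -> [29, -33, 23] -> [-33, 23, 29]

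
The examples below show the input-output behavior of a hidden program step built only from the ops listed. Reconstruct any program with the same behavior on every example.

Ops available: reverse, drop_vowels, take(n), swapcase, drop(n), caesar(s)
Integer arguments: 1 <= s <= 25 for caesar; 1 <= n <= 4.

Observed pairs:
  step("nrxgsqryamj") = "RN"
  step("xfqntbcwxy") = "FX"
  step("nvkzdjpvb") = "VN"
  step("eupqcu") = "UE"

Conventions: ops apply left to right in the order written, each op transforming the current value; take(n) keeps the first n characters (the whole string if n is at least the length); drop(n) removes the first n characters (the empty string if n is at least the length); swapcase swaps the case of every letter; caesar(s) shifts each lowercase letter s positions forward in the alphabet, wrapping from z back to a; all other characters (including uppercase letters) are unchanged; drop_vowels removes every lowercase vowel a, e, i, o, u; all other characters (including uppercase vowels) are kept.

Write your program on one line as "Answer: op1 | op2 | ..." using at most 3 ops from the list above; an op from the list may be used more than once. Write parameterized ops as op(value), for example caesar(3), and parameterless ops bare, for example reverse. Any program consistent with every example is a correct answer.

take(2) | swapcase | reverse

Check, running the answer program on each example:
  "nrxgsqryamj" -> "nr" -> "NR" -> "RN"
  "xfqntbcwxy" -> "xf" -> "XF" -> "FX"
  "nvkzdjpvb" -> "nv" -> "NV" -> "VN"
  "eupqcu" -> "eu" -> "EU" -> "UE"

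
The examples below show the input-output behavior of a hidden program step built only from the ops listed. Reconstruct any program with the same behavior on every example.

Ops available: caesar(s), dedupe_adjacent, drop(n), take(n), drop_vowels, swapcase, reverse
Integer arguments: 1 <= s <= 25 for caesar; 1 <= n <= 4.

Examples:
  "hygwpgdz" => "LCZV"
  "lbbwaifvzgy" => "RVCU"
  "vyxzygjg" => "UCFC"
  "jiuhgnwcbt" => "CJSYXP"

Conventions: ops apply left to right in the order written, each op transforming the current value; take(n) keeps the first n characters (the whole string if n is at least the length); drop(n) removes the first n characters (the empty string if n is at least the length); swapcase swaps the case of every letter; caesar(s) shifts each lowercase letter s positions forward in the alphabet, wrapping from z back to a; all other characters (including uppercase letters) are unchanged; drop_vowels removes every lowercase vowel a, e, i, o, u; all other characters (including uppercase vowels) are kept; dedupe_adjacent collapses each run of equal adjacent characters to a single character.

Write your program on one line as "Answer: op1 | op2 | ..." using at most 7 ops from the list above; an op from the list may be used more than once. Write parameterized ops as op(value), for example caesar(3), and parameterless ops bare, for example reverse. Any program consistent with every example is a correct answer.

dedupe_adjacent | drop(3) | drop_vowels | caesar(22) | swapcase | drop(1)

Check, running the answer program on each example:
  "hygwpgdz" -> "hygwpgdz" -> "wpgdz" -> "wpgdz" -> "slczv" -> "SLCZV" -> "LCZV"
  "lbbwaifvzgy" -> "lbwaifvzgy" -> "aifvzgy" -> "fvzgy" -> "brvcu" -> "BRVCU" -> "RVCU"
  "vyxzygjg" -> "vyxzygjg" -> "zygjg" -> "zygjg" -> "vucfc" -> "VUCFC" -> "UCFC"
  "jiuhgnwcbt" -> "jiuhgnwcbt" -> "hgnwcbt" -> "hgnwcbt" -> "dcjsyxp" -> "DCJSYXP" -> "CJSYXP"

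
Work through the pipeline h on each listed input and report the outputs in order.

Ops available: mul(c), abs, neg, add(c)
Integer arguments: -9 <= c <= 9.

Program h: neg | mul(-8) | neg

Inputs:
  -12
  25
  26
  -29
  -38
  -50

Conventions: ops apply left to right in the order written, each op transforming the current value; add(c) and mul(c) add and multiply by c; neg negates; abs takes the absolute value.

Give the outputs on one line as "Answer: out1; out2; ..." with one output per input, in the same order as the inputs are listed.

Execution, op by op:
  -12 -> 12 -> -96 -> 96
  25 -> -25 -> 200 -> -200
  26 -> -26 -> 208 -> -208
  -29 -> 29 -> -232 -> 232
  -38 -> 38 -> -304 -> 304
  -50 -> 50 -> -400 -> 400

96; -200; -208; 232; 304; 400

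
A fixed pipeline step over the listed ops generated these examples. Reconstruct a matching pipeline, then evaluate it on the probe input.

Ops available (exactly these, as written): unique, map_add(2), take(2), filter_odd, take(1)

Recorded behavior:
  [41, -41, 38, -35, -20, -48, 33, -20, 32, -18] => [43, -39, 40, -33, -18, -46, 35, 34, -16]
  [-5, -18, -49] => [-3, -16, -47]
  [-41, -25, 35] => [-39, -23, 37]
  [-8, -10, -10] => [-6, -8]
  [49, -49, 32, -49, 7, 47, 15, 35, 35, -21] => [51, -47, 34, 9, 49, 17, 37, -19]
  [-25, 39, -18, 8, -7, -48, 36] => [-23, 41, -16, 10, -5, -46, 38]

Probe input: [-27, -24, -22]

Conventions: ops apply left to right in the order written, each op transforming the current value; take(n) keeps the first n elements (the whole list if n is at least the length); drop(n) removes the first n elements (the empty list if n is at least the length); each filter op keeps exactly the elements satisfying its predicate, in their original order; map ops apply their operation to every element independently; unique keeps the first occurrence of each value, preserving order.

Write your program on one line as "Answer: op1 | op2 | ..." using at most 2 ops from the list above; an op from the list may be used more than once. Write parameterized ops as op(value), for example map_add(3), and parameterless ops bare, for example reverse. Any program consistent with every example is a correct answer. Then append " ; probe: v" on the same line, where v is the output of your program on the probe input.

unique | map_add(2) ; probe: [-25, -22, -20]

Check, running the answer program on each example:
  [41, -41, 38, -35, -20, -48, 33, -20, 32, -18] -> [41, -41, 38, -35, -20, -48, 33, 32, -18] -> [43, -39, 40, -33, -18, -46, 35, 34, -16]
  [-5, -18, -49] -> [-5, -18, -49] -> [-3, -16, -47]
  [-41, -25, 35] -> [-41, -25, 35] -> [-39, -23, 37]
  [-8, -10, -10] -> [-8, -10] -> [-6, -8]
  [49, -49, 32, -49, 7, 47, 15, 35, 35, -21] -> [49, -49, 32, 7, 47, 15, 35, -21] -> [51, -47, 34, 9, 49, 17, 37, -19]
  [-25, 39, -18, 8, -7, -48, 36] -> [-25, 39, -18, 8, -7, -48, 36] -> [-23, 41, -16, 10, -5, -46, 38]
  probe: [-27, -24, -22] -> [-27, -24, -22] -> [-25, -22, -20]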